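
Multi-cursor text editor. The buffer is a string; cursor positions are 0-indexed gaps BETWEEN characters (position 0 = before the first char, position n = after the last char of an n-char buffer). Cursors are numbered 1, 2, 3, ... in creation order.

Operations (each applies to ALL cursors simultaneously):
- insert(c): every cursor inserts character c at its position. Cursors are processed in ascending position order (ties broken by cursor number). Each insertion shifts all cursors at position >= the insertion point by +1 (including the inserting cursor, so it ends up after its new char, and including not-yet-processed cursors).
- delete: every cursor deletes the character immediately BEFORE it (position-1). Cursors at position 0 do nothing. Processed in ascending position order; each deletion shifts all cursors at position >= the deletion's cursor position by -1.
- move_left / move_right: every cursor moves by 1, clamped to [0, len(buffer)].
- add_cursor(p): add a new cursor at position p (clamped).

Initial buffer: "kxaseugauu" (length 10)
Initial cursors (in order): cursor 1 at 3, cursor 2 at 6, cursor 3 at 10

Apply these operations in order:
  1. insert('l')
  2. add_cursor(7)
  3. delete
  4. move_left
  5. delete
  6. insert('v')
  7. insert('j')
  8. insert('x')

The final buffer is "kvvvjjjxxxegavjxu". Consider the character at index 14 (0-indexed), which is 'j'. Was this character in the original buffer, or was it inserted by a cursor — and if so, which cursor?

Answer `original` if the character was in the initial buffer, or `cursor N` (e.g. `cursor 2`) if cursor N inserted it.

Answer: cursor 3

Derivation:
After op 1 (insert('l')): buffer="kxalseulgauul" (len 13), cursors c1@4 c2@8 c3@13, authorship ...1...2....3
After op 2 (add_cursor(7)): buffer="kxalseulgauul" (len 13), cursors c1@4 c4@7 c2@8 c3@13, authorship ...1...2....3
After op 3 (delete): buffer="kxasegauu" (len 9), cursors c1@3 c2@5 c4@5 c3@9, authorship .........
After op 4 (move_left): buffer="kxasegauu" (len 9), cursors c1@2 c2@4 c4@4 c3@8, authorship .........
After op 5 (delete): buffer="kegau" (len 5), cursors c1@1 c2@1 c4@1 c3@4, authorship .....
After op 6 (insert('v')): buffer="kvvvegavu" (len 9), cursors c1@4 c2@4 c4@4 c3@8, authorship .124...3.
After op 7 (insert('j')): buffer="kvvvjjjegavju" (len 13), cursors c1@7 c2@7 c4@7 c3@12, authorship .124124...33.
After op 8 (insert('x')): buffer="kvvvjjjxxxegavjxu" (len 17), cursors c1@10 c2@10 c4@10 c3@16, authorship .124124124...333.
Authorship (.=original, N=cursor N): . 1 2 4 1 2 4 1 2 4 . . . 3 3 3 .
Index 14: author = 3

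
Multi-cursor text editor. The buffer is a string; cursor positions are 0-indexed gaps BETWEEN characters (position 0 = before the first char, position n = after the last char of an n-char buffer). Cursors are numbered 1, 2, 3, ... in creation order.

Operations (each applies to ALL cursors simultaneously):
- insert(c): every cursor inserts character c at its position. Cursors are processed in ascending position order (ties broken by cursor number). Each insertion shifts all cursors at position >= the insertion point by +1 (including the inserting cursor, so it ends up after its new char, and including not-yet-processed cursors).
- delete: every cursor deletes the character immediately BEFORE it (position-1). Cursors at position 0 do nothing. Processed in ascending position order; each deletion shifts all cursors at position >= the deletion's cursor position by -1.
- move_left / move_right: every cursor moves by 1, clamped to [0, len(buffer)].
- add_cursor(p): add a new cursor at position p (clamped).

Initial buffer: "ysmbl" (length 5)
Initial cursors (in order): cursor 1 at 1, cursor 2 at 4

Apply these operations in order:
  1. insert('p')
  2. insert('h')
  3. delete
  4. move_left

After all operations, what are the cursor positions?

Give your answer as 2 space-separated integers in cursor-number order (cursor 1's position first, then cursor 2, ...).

After op 1 (insert('p')): buffer="ypsmbpl" (len 7), cursors c1@2 c2@6, authorship .1...2.
After op 2 (insert('h')): buffer="yphsmbphl" (len 9), cursors c1@3 c2@8, authorship .11...22.
After op 3 (delete): buffer="ypsmbpl" (len 7), cursors c1@2 c2@6, authorship .1...2.
After op 4 (move_left): buffer="ypsmbpl" (len 7), cursors c1@1 c2@5, authorship .1...2.

Answer: 1 5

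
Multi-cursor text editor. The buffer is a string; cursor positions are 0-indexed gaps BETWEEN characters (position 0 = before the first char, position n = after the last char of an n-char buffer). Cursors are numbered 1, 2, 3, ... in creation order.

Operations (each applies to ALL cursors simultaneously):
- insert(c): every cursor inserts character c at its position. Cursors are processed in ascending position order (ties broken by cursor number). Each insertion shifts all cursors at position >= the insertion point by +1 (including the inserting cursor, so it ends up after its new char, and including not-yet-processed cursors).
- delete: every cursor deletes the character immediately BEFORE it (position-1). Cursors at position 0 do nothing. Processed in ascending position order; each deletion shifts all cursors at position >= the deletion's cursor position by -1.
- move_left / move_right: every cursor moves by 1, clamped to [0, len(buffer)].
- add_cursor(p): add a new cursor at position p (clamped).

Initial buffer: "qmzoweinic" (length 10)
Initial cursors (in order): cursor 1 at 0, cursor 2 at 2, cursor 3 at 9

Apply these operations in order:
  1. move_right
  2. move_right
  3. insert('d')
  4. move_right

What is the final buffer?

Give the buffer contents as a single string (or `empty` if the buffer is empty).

After op 1 (move_right): buffer="qmzoweinic" (len 10), cursors c1@1 c2@3 c3@10, authorship ..........
After op 2 (move_right): buffer="qmzoweinic" (len 10), cursors c1@2 c2@4 c3@10, authorship ..........
After op 3 (insert('d')): buffer="qmdzodweinicd" (len 13), cursors c1@3 c2@6 c3@13, authorship ..1..2......3
After op 4 (move_right): buffer="qmdzodweinicd" (len 13), cursors c1@4 c2@7 c3@13, authorship ..1..2......3

Answer: qmdzodweinicd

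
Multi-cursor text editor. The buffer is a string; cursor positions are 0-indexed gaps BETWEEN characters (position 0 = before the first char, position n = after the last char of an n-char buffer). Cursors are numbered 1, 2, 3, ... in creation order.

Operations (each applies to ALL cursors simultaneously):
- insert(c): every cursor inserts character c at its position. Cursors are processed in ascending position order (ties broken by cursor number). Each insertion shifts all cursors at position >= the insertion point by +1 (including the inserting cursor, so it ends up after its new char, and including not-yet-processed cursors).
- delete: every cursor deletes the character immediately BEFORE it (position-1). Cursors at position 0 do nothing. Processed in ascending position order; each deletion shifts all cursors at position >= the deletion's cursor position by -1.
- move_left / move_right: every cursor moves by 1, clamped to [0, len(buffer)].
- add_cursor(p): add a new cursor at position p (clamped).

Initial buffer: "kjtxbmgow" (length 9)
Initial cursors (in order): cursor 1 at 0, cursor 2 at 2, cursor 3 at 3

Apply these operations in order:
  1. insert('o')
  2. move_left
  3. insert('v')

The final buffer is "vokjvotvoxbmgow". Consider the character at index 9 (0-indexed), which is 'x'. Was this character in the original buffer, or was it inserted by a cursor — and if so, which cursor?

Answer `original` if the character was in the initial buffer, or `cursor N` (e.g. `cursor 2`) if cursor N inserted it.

After op 1 (insert('o')): buffer="okjotoxbmgow" (len 12), cursors c1@1 c2@4 c3@6, authorship 1..2.3......
After op 2 (move_left): buffer="okjotoxbmgow" (len 12), cursors c1@0 c2@3 c3@5, authorship 1..2.3......
After op 3 (insert('v')): buffer="vokjvotvoxbmgow" (len 15), cursors c1@1 c2@5 c3@8, authorship 11..22.33......
Authorship (.=original, N=cursor N): 1 1 . . 2 2 . 3 3 . . . . . .
Index 9: author = original

Answer: original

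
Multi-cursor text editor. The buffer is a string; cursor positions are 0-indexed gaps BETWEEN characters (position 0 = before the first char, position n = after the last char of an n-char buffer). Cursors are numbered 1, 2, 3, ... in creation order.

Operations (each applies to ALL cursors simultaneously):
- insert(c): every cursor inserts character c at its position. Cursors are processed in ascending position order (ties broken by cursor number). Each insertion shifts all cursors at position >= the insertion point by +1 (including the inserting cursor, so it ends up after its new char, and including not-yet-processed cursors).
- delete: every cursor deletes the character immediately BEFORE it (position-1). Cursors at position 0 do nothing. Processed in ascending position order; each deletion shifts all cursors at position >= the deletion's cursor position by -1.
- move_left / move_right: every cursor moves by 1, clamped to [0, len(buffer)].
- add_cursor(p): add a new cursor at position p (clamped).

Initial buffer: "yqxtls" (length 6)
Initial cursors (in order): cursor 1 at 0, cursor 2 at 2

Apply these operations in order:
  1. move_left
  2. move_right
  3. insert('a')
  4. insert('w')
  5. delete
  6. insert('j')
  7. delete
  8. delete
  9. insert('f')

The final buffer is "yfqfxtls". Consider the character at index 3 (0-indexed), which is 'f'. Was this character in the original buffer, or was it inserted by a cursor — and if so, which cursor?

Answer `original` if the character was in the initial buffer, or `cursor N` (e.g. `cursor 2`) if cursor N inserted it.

Answer: cursor 2

Derivation:
After op 1 (move_left): buffer="yqxtls" (len 6), cursors c1@0 c2@1, authorship ......
After op 2 (move_right): buffer="yqxtls" (len 6), cursors c1@1 c2@2, authorship ......
After op 3 (insert('a')): buffer="yaqaxtls" (len 8), cursors c1@2 c2@4, authorship .1.2....
After op 4 (insert('w')): buffer="yawqawxtls" (len 10), cursors c1@3 c2@6, authorship .11.22....
After op 5 (delete): buffer="yaqaxtls" (len 8), cursors c1@2 c2@4, authorship .1.2....
After op 6 (insert('j')): buffer="yajqajxtls" (len 10), cursors c1@3 c2@6, authorship .11.22....
After op 7 (delete): buffer="yaqaxtls" (len 8), cursors c1@2 c2@4, authorship .1.2....
After op 8 (delete): buffer="yqxtls" (len 6), cursors c1@1 c2@2, authorship ......
After op 9 (insert('f')): buffer="yfqfxtls" (len 8), cursors c1@2 c2@4, authorship .1.2....
Authorship (.=original, N=cursor N): . 1 . 2 . . . .
Index 3: author = 2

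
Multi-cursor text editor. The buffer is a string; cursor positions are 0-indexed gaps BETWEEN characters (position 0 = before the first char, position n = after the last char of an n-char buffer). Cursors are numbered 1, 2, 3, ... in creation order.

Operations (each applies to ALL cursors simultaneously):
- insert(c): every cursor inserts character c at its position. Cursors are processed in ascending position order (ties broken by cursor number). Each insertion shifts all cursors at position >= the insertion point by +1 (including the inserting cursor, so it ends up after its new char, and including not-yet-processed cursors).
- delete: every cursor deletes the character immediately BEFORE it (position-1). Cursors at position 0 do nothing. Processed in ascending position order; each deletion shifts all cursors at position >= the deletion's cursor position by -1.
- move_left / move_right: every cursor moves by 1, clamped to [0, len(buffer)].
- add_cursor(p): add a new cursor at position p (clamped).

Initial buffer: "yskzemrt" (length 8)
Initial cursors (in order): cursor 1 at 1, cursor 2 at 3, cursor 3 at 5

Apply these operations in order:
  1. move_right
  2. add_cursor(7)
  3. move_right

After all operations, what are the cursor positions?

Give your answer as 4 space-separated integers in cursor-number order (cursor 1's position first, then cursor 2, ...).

After op 1 (move_right): buffer="yskzemrt" (len 8), cursors c1@2 c2@4 c3@6, authorship ........
After op 2 (add_cursor(7)): buffer="yskzemrt" (len 8), cursors c1@2 c2@4 c3@6 c4@7, authorship ........
After op 3 (move_right): buffer="yskzemrt" (len 8), cursors c1@3 c2@5 c3@7 c4@8, authorship ........

Answer: 3 5 7 8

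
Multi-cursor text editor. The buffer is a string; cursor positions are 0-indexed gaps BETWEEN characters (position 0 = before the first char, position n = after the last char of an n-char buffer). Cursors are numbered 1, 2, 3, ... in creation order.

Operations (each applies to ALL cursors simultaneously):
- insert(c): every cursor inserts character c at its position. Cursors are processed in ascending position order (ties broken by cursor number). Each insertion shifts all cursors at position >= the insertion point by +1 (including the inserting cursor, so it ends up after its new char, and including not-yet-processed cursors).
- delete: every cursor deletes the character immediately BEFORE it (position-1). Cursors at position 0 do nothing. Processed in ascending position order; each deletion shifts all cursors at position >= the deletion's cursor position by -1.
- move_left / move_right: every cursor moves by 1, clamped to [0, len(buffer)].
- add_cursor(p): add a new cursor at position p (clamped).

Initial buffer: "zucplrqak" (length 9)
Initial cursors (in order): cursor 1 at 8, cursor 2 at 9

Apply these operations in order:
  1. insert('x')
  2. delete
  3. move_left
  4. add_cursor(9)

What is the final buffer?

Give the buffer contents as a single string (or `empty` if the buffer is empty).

Answer: zucplrqak

Derivation:
After op 1 (insert('x')): buffer="zucplrqaxkx" (len 11), cursors c1@9 c2@11, authorship ........1.2
After op 2 (delete): buffer="zucplrqak" (len 9), cursors c1@8 c2@9, authorship .........
After op 3 (move_left): buffer="zucplrqak" (len 9), cursors c1@7 c2@8, authorship .........
After op 4 (add_cursor(9)): buffer="zucplrqak" (len 9), cursors c1@7 c2@8 c3@9, authorship .........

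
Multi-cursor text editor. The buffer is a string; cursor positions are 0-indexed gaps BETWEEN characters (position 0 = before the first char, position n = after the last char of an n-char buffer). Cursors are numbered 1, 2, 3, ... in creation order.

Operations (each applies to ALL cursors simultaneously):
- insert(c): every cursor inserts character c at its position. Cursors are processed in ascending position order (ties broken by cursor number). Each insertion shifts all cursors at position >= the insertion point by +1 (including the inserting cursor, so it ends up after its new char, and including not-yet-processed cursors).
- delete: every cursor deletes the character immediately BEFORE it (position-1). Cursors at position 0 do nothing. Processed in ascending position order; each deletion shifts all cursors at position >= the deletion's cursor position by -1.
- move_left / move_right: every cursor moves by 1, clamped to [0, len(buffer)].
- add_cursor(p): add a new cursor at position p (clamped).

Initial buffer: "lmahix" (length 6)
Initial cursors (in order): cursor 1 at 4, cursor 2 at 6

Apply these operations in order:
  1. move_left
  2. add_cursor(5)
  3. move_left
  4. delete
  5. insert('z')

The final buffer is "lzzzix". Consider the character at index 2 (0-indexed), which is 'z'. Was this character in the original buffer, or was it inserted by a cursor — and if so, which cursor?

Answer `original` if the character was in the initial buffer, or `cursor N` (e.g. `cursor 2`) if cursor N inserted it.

Answer: cursor 2

Derivation:
After op 1 (move_left): buffer="lmahix" (len 6), cursors c1@3 c2@5, authorship ......
After op 2 (add_cursor(5)): buffer="lmahix" (len 6), cursors c1@3 c2@5 c3@5, authorship ......
After op 3 (move_left): buffer="lmahix" (len 6), cursors c1@2 c2@4 c3@4, authorship ......
After op 4 (delete): buffer="lix" (len 3), cursors c1@1 c2@1 c3@1, authorship ...
After op 5 (insert('z')): buffer="lzzzix" (len 6), cursors c1@4 c2@4 c3@4, authorship .123..
Authorship (.=original, N=cursor N): . 1 2 3 . .
Index 2: author = 2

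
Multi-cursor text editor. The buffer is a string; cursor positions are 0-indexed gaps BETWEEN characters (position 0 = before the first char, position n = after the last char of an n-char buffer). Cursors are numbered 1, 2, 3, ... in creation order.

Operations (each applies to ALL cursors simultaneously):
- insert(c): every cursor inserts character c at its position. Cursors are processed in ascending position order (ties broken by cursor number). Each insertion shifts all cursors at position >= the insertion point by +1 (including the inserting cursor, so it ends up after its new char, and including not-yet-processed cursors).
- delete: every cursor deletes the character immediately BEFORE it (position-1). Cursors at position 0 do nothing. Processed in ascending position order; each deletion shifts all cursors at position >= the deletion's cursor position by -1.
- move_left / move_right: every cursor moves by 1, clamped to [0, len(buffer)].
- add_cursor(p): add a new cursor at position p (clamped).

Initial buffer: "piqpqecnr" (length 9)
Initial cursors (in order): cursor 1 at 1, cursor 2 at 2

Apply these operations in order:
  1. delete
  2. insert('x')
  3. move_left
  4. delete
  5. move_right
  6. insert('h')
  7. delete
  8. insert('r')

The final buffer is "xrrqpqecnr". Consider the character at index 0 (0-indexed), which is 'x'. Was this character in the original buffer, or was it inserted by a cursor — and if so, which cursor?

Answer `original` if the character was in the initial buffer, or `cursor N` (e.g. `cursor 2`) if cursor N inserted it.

Answer: cursor 2

Derivation:
After op 1 (delete): buffer="qpqecnr" (len 7), cursors c1@0 c2@0, authorship .......
After op 2 (insert('x')): buffer="xxqpqecnr" (len 9), cursors c1@2 c2@2, authorship 12.......
After op 3 (move_left): buffer="xxqpqecnr" (len 9), cursors c1@1 c2@1, authorship 12.......
After op 4 (delete): buffer="xqpqecnr" (len 8), cursors c1@0 c2@0, authorship 2.......
After op 5 (move_right): buffer="xqpqecnr" (len 8), cursors c1@1 c2@1, authorship 2.......
After op 6 (insert('h')): buffer="xhhqpqecnr" (len 10), cursors c1@3 c2@3, authorship 212.......
After op 7 (delete): buffer="xqpqecnr" (len 8), cursors c1@1 c2@1, authorship 2.......
After op 8 (insert('r')): buffer="xrrqpqecnr" (len 10), cursors c1@3 c2@3, authorship 212.......
Authorship (.=original, N=cursor N): 2 1 2 . . . . . . .
Index 0: author = 2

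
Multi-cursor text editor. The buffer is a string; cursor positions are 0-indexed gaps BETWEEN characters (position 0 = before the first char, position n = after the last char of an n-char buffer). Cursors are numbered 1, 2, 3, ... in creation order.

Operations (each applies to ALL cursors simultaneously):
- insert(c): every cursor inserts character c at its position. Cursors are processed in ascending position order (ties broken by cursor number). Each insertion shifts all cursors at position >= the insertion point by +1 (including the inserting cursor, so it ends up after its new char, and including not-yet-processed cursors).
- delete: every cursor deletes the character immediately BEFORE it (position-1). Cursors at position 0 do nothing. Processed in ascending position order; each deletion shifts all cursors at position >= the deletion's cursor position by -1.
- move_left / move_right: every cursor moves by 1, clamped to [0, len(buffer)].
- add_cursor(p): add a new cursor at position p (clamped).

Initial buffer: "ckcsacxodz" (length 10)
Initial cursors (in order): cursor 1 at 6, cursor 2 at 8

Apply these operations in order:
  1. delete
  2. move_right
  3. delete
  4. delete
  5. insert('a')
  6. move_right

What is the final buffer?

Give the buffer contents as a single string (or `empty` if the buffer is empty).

Answer: ckcaaz

Derivation:
After op 1 (delete): buffer="ckcsaxdz" (len 8), cursors c1@5 c2@6, authorship ........
After op 2 (move_right): buffer="ckcsaxdz" (len 8), cursors c1@6 c2@7, authorship ........
After op 3 (delete): buffer="ckcsaz" (len 6), cursors c1@5 c2@5, authorship ......
After op 4 (delete): buffer="ckcz" (len 4), cursors c1@3 c2@3, authorship ....
After op 5 (insert('a')): buffer="ckcaaz" (len 6), cursors c1@5 c2@5, authorship ...12.
After op 6 (move_right): buffer="ckcaaz" (len 6), cursors c1@6 c2@6, authorship ...12.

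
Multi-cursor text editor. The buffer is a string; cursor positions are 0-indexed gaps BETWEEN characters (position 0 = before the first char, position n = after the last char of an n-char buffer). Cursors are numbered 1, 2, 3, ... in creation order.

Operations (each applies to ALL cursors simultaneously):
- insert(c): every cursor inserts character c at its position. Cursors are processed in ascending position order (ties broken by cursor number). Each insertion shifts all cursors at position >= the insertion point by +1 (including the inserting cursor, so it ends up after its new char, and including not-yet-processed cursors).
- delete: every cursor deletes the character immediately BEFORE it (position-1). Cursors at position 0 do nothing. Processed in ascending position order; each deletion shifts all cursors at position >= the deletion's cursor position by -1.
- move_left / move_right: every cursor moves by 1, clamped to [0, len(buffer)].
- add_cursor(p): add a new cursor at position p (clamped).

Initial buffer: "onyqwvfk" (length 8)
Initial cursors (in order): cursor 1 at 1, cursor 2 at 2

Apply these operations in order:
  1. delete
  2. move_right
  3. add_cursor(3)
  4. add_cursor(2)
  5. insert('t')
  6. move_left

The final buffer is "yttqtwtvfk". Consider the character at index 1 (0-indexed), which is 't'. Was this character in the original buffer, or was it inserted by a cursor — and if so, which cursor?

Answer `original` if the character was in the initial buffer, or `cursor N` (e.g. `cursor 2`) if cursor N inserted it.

After op 1 (delete): buffer="yqwvfk" (len 6), cursors c1@0 c2@0, authorship ......
After op 2 (move_right): buffer="yqwvfk" (len 6), cursors c1@1 c2@1, authorship ......
After op 3 (add_cursor(3)): buffer="yqwvfk" (len 6), cursors c1@1 c2@1 c3@3, authorship ......
After op 4 (add_cursor(2)): buffer="yqwvfk" (len 6), cursors c1@1 c2@1 c4@2 c3@3, authorship ......
After op 5 (insert('t')): buffer="yttqtwtvfk" (len 10), cursors c1@3 c2@3 c4@5 c3@7, authorship .12.4.3...
After op 6 (move_left): buffer="yttqtwtvfk" (len 10), cursors c1@2 c2@2 c4@4 c3@6, authorship .12.4.3...
Authorship (.=original, N=cursor N): . 1 2 . 4 . 3 . . .
Index 1: author = 1

Answer: cursor 1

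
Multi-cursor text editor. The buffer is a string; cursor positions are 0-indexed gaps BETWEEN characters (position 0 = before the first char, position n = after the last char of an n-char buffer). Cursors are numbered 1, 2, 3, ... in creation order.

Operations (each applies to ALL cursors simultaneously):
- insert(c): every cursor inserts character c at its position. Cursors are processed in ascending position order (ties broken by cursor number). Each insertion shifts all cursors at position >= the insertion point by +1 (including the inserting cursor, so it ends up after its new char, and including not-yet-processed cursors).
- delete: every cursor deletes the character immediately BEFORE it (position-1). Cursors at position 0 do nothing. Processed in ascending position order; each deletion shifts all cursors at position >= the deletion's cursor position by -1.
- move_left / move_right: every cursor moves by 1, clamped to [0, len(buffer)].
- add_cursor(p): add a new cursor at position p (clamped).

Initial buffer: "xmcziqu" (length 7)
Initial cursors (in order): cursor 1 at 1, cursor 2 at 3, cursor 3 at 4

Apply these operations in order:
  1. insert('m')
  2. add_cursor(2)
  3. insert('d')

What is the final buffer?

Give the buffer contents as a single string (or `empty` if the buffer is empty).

After op 1 (insert('m')): buffer="xmmcmzmiqu" (len 10), cursors c1@2 c2@5 c3@7, authorship .1..2.3...
After op 2 (add_cursor(2)): buffer="xmmcmzmiqu" (len 10), cursors c1@2 c4@2 c2@5 c3@7, authorship .1..2.3...
After op 3 (insert('d')): buffer="xmddmcmdzmdiqu" (len 14), cursors c1@4 c4@4 c2@8 c3@11, authorship .114..22.33...

Answer: xmddmcmdzmdiqu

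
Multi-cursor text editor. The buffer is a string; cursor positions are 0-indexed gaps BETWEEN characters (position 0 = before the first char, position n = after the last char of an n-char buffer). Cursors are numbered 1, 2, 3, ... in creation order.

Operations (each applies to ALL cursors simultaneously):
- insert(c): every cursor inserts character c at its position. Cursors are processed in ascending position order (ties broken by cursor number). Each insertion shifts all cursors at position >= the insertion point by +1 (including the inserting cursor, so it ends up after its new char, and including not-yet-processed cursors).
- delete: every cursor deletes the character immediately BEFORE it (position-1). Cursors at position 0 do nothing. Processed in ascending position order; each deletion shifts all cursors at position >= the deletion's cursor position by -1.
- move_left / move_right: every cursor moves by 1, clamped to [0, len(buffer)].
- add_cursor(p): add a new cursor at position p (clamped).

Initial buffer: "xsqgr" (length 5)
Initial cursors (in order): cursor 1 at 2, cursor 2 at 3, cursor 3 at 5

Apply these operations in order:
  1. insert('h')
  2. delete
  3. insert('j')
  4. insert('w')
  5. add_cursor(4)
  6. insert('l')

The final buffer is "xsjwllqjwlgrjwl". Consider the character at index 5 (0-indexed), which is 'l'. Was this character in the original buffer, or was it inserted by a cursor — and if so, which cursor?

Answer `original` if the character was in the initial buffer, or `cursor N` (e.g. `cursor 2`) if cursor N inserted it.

After op 1 (insert('h')): buffer="xshqhgrh" (len 8), cursors c1@3 c2@5 c3@8, authorship ..1.2..3
After op 2 (delete): buffer="xsqgr" (len 5), cursors c1@2 c2@3 c3@5, authorship .....
After op 3 (insert('j')): buffer="xsjqjgrj" (len 8), cursors c1@3 c2@5 c3@8, authorship ..1.2..3
After op 4 (insert('w')): buffer="xsjwqjwgrjw" (len 11), cursors c1@4 c2@7 c3@11, authorship ..11.22..33
After op 5 (add_cursor(4)): buffer="xsjwqjwgrjw" (len 11), cursors c1@4 c4@4 c2@7 c3@11, authorship ..11.22..33
After op 6 (insert('l')): buffer="xsjwllqjwlgrjwl" (len 15), cursors c1@6 c4@6 c2@10 c3@15, authorship ..1114.222..333
Authorship (.=original, N=cursor N): . . 1 1 1 4 . 2 2 2 . . 3 3 3
Index 5: author = 4

Answer: cursor 4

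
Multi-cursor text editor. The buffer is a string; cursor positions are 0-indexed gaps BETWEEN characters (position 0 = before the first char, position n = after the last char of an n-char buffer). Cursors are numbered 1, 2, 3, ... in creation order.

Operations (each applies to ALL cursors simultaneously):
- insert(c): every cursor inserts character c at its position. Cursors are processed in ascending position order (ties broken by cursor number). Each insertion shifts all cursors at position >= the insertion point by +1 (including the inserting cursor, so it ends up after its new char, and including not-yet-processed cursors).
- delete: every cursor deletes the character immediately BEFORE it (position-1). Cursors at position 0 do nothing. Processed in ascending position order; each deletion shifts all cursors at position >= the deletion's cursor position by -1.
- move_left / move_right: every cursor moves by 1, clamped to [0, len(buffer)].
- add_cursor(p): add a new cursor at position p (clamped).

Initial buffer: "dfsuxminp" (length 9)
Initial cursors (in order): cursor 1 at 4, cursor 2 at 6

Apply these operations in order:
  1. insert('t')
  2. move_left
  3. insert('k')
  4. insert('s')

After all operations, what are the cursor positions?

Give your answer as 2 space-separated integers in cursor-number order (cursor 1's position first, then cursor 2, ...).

Answer: 6 11

Derivation:
After op 1 (insert('t')): buffer="dfsutxmtinp" (len 11), cursors c1@5 c2@8, authorship ....1..2...
After op 2 (move_left): buffer="dfsutxmtinp" (len 11), cursors c1@4 c2@7, authorship ....1..2...
After op 3 (insert('k')): buffer="dfsuktxmktinp" (len 13), cursors c1@5 c2@9, authorship ....11..22...
After op 4 (insert('s')): buffer="dfsukstxmkstinp" (len 15), cursors c1@6 c2@11, authorship ....111..222...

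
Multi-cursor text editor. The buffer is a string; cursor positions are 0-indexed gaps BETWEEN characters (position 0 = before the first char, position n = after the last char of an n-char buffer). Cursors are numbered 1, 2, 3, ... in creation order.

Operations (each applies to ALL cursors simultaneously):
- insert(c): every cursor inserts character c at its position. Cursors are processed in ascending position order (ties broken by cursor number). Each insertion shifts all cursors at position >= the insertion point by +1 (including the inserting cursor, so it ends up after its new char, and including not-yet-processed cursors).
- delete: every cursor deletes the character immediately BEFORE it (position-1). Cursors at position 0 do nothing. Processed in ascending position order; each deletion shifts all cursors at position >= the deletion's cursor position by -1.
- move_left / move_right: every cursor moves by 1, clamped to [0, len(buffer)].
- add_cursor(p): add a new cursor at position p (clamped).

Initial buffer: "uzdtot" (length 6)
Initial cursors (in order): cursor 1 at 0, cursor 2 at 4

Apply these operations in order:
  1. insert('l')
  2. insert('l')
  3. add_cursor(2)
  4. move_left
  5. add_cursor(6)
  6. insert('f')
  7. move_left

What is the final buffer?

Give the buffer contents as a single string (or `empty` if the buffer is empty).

After op 1 (insert('l')): buffer="luzdtlot" (len 8), cursors c1@1 c2@6, authorship 1....2..
After op 2 (insert('l')): buffer="lluzdtllot" (len 10), cursors c1@2 c2@8, authorship 11....22..
After op 3 (add_cursor(2)): buffer="lluzdtllot" (len 10), cursors c1@2 c3@2 c2@8, authorship 11....22..
After op 4 (move_left): buffer="lluzdtllot" (len 10), cursors c1@1 c3@1 c2@7, authorship 11....22..
After op 5 (add_cursor(6)): buffer="lluzdtllot" (len 10), cursors c1@1 c3@1 c4@6 c2@7, authorship 11....22..
After op 6 (insert('f')): buffer="lffluzdtflflot" (len 14), cursors c1@3 c3@3 c4@9 c2@11, authorship 1131....4222..
After op 7 (move_left): buffer="lffluzdtflflot" (len 14), cursors c1@2 c3@2 c4@8 c2@10, authorship 1131....4222..

Answer: lffluzdtflflot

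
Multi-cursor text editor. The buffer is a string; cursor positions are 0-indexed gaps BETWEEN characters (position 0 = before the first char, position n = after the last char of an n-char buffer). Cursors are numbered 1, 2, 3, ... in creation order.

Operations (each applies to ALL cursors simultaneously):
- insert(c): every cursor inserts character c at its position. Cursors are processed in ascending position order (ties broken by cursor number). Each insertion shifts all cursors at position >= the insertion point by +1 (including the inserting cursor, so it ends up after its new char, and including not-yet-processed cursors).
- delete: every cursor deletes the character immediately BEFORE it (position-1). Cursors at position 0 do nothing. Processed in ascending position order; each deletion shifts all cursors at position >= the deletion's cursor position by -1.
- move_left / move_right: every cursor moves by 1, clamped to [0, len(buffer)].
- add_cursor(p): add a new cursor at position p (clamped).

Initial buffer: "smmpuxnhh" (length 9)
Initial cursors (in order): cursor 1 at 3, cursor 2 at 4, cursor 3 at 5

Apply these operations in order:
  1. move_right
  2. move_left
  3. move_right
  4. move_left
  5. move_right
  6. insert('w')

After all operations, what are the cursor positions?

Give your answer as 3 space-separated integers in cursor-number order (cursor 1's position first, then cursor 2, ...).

Answer: 5 7 9

Derivation:
After op 1 (move_right): buffer="smmpuxnhh" (len 9), cursors c1@4 c2@5 c3@6, authorship .........
After op 2 (move_left): buffer="smmpuxnhh" (len 9), cursors c1@3 c2@4 c3@5, authorship .........
After op 3 (move_right): buffer="smmpuxnhh" (len 9), cursors c1@4 c2@5 c3@6, authorship .........
After op 4 (move_left): buffer="smmpuxnhh" (len 9), cursors c1@3 c2@4 c3@5, authorship .........
After op 5 (move_right): buffer="smmpuxnhh" (len 9), cursors c1@4 c2@5 c3@6, authorship .........
After op 6 (insert('w')): buffer="smmpwuwxwnhh" (len 12), cursors c1@5 c2@7 c3@9, authorship ....1.2.3...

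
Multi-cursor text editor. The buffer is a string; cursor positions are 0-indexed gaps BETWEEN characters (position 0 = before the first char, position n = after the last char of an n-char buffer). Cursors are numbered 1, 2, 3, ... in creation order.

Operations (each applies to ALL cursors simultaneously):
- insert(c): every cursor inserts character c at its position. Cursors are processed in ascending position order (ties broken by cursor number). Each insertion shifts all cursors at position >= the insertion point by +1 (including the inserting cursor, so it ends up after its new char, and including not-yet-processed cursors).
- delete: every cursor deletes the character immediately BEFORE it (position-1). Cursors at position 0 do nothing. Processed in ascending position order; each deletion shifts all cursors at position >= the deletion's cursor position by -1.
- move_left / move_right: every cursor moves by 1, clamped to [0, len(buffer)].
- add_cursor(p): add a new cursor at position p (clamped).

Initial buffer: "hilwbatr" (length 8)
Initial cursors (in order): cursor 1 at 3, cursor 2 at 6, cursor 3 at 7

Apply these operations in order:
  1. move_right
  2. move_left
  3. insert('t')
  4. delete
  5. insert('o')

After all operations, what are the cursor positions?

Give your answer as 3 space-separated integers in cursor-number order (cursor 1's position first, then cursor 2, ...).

Answer: 4 8 10

Derivation:
After op 1 (move_right): buffer="hilwbatr" (len 8), cursors c1@4 c2@7 c3@8, authorship ........
After op 2 (move_left): buffer="hilwbatr" (len 8), cursors c1@3 c2@6 c3@7, authorship ........
After op 3 (insert('t')): buffer="hiltwbatttr" (len 11), cursors c1@4 c2@8 c3@10, authorship ...1...2.3.
After op 4 (delete): buffer="hilwbatr" (len 8), cursors c1@3 c2@6 c3@7, authorship ........
After op 5 (insert('o')): buffer="hilowbaotor" (len 11), cursors c1@4 c2@8 c3@10, authorship ...1...2.3.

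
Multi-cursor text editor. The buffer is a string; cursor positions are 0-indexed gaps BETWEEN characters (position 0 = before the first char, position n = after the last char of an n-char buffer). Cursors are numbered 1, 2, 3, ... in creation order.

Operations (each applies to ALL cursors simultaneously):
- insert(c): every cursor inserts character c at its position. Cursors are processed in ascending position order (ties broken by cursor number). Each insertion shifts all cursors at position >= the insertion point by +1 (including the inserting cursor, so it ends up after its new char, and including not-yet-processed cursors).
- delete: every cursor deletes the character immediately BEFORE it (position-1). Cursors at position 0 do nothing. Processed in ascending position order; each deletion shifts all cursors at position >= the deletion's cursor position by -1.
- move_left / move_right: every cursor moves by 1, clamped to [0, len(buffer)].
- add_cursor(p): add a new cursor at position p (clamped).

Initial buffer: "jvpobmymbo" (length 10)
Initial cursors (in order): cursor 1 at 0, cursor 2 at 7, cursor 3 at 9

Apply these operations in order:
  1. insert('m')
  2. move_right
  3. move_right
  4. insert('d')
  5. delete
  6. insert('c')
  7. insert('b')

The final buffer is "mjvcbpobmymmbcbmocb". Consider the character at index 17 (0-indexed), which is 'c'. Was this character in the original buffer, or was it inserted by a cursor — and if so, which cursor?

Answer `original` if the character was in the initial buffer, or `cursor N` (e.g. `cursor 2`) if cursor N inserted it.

Answer: cursor 3

Derivation:
After op 1 (insert('m')): buffer="mjvpobmymmbmo" (len 13), cursors c1@1 c2@9 c3@12, authorship 1.......2..3.
After op 2 (move_right): buffer="mjvpobmymmbmo" (len 13), cursors c1@2 c2@10 c3@13, authorship 1.......2..3.
After op 3 (move_right): buffer="mjvpobmymmbmo" (len 13), cursors c1@3 c2@11 c3@13, authorship 1.......2..3.
After op 4 (insert('d')): buffer="mjvdpobmymmbdmod" (len 16), cursors c1@4 c2@13 c3@16, authorship 1..1.....2..23.3
After op 5 (delete): buffer="mjvpobmymmbmo" (len 13), cursors c1@3 c2@11 c3@13, authorship 1.......2..3.
After op 6 (insert('c')): buffer="mjvcpobmymmbcmoc" (len 16), cursors c1@4 c2@13 c3@16, authorship 1..1.....2..23.3
After op 7 (insert('b')): buffer="mjvcbpobmymmbcbmocb" (len 19), cursors c1@5 c2@15 c3@19, authorship 1..11.....2..223.33
Authorship (.=original, N=cursor N): 1 . . 1 1 . . . . . 2 . . 2 2 3 . 3 3
Index 17: author = 3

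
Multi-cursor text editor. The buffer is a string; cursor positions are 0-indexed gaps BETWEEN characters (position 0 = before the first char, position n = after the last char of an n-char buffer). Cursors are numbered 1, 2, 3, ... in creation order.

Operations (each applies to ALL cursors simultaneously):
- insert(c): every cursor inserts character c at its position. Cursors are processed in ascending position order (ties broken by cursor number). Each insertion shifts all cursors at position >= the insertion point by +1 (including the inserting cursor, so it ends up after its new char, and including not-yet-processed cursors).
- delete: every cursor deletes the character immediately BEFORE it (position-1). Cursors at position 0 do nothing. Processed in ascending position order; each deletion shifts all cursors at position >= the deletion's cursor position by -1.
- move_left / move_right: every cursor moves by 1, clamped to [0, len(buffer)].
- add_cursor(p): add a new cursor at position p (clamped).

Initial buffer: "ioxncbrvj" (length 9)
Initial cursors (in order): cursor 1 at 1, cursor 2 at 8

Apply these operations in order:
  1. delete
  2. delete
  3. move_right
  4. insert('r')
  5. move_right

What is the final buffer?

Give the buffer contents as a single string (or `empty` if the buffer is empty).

Answer: orxncbjr

Derivation:
After op 1 (delete): buffer="oxncbrj" (len 7), cursors c1@0 c2@6, authorship .......
After op 2 (delete): buffer="oxncbj" (len 6), cursors c1@0 c2@5, authorship ......
After op 3 (move_right): buffer="oxncbj" (len 6), cursors c1@1 c2@6, authorship ......
After op 4 (insert('r')): buffer="orxncbjr" (len 8), cursors c1@2 c2@8, authorship .1.....2
After op 5 (move_right): buffer="orxncbjr" (len 8), cursors c1@3 c2@8, authorship .1.....2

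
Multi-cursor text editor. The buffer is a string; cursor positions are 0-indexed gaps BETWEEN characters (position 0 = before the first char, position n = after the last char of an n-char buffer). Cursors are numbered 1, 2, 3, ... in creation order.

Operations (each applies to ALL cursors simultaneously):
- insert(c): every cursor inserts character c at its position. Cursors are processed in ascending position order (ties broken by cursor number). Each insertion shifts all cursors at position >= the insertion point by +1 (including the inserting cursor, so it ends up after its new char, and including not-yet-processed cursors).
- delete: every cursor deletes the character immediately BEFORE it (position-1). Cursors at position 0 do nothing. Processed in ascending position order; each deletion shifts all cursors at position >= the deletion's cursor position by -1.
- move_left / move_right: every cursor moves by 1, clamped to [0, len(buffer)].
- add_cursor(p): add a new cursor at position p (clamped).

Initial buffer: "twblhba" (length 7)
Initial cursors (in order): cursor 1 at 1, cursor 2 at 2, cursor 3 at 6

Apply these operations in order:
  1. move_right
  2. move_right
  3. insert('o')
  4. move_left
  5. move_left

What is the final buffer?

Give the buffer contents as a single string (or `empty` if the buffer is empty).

Answer: twbolohbao

Derivation:
After op 1 (move_right): buffer="twblhba" (len 7), cursors c1@2 c2@3 c3@7, authorship .......
After op 2 (move_right): buffer="twblhba" (len 7), cursors c1@3 c2@4 c3@7, authorship .......
After op 3 (insert('o')): buffer="twbolohbao" (len 10), cursors c1@4 c2@6 c3@10, authorship ...1.2...3
After op 4 (move_left): buffer="twbolohbao" (len 10), cursors c1@3 c2@5 c3@9, authorship ...1.2...3
After op 5 (move_left): buffer="twbolohbao" (len 10), cursors c1@2 c2@4 c3@8, authorship ...1.2...3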